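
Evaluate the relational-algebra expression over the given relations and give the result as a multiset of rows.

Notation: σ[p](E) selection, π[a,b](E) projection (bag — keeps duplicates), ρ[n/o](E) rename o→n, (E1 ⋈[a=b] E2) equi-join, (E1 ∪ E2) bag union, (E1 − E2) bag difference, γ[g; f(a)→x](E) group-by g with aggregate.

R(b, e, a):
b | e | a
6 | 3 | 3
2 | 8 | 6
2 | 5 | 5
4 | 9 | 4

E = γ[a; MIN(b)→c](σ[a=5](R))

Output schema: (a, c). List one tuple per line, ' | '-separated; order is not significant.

Per-node cardinality:
  R → 4
  σ[a=5](R) → 1
  γ[a; MIN(b)→c](σ[a=5](R)) → 1

== RESULT ==
a | c
5 | 2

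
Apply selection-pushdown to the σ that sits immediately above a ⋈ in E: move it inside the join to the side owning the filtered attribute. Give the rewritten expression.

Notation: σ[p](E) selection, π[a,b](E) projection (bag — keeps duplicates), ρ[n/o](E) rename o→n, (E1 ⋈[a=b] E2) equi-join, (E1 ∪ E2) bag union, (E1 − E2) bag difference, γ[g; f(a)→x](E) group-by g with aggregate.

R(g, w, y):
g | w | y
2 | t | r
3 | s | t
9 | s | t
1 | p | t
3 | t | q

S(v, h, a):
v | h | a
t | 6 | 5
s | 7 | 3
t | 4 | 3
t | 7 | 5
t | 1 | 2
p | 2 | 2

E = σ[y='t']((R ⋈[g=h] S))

σ filters on y, owned by the left side.
E' = (σ[y='t'](R) ⋈[g=h] S)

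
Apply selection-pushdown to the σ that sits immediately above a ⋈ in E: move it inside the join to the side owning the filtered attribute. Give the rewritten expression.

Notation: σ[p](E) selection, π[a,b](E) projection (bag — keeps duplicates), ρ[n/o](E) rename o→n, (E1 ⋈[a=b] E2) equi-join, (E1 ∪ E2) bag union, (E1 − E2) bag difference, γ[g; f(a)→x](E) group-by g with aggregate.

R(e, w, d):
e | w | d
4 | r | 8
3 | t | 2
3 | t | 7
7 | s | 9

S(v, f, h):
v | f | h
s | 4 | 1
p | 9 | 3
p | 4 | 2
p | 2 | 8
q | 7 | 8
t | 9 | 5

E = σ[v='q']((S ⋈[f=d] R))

σ filters on v, owned by the left side.
E' = (σ[v='q'](S) ⋈[f=d] R)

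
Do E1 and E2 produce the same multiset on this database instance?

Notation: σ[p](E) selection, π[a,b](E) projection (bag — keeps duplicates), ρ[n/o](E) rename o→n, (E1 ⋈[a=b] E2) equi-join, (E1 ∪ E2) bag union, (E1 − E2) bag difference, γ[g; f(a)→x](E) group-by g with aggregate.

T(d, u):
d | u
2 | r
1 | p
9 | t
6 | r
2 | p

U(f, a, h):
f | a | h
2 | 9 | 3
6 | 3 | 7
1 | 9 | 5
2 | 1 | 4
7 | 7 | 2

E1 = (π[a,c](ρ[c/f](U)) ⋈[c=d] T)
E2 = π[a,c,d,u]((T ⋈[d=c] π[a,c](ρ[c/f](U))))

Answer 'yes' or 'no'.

E1 stepwise |·|:
  U → 5
  ρ[c/f](U) → 5
  π[a,c](ρ[c/f](U)) → 5
  T → 5
  (π[a,c](ρ[c/f](U)) ⋈[c=d] T) → 6
E2 stepwise |·|:
  T → 5
  U → 5
  ρ[c/f](U) → 5
  π[a,c](ρ[c/f](U)) → 5
  (T ⋈[d=c] π[a,c](ρ[c/f](U))) → 6
  π[a,c,d,u]((T ⋈[d=c] π[a,c](ρ[c/f](U)))) → 6

E1 and E2 produce the same multiset:
a | c | d | u
1 | 2 | 2 | p
1 | 2 | 2 | r
3 | 6 | 6 | r
9 | 1 | 1 | p
9 | 2 | 2 | p
9 | 2 | 2 | r

yes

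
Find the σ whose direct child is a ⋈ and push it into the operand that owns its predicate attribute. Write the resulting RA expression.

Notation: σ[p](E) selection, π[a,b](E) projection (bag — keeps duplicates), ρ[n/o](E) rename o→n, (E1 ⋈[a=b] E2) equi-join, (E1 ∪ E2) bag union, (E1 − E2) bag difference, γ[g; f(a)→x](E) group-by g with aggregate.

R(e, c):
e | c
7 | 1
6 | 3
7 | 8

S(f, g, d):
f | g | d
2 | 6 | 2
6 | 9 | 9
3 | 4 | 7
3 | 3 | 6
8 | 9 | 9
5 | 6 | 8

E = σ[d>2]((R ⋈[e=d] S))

σ filters on d, owned by the right side.
E' = (R ⋈[e=d] σ[d>2](S))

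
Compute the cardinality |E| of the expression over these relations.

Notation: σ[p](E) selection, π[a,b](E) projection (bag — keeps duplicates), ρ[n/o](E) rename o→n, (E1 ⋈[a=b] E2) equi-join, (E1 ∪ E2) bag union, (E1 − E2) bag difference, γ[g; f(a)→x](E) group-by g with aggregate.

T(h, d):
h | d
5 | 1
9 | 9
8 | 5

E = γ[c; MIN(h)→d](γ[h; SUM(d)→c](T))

Row counts bottom-up:
  T → 3
  γ[h; SUM(d)→c](T) → 3
  γ[c; MIN(h)→d](γ[h; SUM(d)→c](T)) → 3

|E| = 3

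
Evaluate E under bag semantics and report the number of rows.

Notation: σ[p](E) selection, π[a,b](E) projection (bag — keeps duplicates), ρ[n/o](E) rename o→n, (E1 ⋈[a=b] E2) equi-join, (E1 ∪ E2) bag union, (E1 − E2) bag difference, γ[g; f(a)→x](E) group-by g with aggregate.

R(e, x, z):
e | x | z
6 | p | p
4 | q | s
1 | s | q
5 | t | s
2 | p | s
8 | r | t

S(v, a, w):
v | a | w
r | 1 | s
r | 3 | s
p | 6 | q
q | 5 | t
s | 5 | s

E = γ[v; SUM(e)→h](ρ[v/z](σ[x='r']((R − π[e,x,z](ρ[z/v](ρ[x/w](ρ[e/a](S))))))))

Row counts bottom-up:
  R → 6
  S → 5
  ρ[e/a](S) → 5
  ρ[x/w](ρ[e/a](S)) → 5
  ρ[z/v](ρ[x/w](ρ[e/a](S))) → 5
  π[e,x,z](ρ[z/v](ρ[x/w](ρ[e/a](S)))) → 5
  (R − π[e,x,z](ρ[z/v](ρ[x/w](ρ[e/a](S))))) → 6
  σ[x='r']((R − π[e,x,z](ρ[z/v](ρ[x/w](ρ[e/a](S)))))) → 1
  ρ[v/z](σ[x='r']((R − π[e,x,z](ρ[z/v](ρ[x/w](ρ[e/a](S))))))) → 1
  γ[v; SUM(e)→h](ρ[v/z](σ[x='r']((R − π[e,x,z](ρ[z/v](ρ[x/w](ρ[e/a](S)))))))) → 1

|E| = 1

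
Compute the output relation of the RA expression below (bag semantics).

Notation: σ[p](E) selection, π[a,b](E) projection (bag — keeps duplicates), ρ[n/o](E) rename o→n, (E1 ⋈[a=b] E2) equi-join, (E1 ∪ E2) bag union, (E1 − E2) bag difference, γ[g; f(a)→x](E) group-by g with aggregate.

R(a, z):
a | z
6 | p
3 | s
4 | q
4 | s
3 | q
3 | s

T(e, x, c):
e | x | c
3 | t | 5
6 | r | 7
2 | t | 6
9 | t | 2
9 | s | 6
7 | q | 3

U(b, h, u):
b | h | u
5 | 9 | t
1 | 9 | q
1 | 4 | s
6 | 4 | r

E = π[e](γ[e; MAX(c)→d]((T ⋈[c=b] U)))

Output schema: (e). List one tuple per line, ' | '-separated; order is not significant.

Subexpression sizes:
  T → 6
  U → 4
  (T ⋈[c=b] U) → 3
  γ[e; MAX(c)→d]((T ⋈[c=b] U)) → 3
  π[e](γ[e; MAX(c)→d]((T ⋈[c=b] U))) → 3

== RESULT ==
e
2
3
9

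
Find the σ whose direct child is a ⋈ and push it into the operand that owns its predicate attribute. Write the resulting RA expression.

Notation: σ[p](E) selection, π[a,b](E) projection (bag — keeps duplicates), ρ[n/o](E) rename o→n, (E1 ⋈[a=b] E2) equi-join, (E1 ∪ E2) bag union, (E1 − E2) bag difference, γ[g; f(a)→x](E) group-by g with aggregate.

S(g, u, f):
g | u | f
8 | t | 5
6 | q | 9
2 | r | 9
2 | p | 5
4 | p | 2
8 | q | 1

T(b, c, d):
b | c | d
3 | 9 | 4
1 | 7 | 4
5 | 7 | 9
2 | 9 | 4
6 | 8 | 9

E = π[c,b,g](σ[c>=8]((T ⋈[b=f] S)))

σ filters on c, owned by the left side.
E' = π[c,b,g]((σ[c>=8](T) ⋈[b=f] S))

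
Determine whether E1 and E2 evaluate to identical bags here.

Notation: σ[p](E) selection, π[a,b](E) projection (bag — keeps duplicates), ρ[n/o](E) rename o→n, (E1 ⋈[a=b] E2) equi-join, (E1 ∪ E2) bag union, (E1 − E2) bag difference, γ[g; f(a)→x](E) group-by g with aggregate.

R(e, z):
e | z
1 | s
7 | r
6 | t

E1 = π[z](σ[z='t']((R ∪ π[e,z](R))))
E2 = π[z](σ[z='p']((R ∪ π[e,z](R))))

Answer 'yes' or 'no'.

E1 subexpression sizes:
  R → 3
  R → 3
  π[e,z](R) → 3
  (R ∪ π[e,z](R)) → 6
  σ[z='t']((R ∪ π[e,z](R))) → 2
  π[z](σ[z='t']((R ∪ π[e,z](R)))) → 2
E2 subexpression sizes:
  R → 3
  R → 3
  π[e,z](R) → 3
  (R ∪ π[e,z](R)) → 6
  σ[z='p']((R ∪ π[e,z](R))) → 0
  π[z](σ[z='p']((R ∪ π[e,z](R)))) → 0

E1 result:
z
t
t
E2 result:
z
(0 rows)
Witness: ('t',) appears 2× in E1 but 0× in E2.

no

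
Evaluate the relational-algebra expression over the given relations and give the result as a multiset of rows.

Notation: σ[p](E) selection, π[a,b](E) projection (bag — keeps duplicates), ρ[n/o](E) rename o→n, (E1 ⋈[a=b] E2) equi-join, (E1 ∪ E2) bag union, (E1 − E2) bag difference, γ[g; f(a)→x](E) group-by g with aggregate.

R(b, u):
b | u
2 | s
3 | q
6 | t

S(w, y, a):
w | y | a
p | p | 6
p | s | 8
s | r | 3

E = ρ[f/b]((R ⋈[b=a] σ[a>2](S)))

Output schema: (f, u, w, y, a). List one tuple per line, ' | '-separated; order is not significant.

Stepwise |·|:
  R → 3
  S → 3
  σ[a>2](S) → 3
  (R ⋈[b=a] σ[a>2](S)) → 2
  ρ[f/b]((R ⋈[b=a] σ[a>2](S))) → 2

== RESULT ==
f | u | w | y | a
3 | q | s | r | 3
6 | t | p | p | 6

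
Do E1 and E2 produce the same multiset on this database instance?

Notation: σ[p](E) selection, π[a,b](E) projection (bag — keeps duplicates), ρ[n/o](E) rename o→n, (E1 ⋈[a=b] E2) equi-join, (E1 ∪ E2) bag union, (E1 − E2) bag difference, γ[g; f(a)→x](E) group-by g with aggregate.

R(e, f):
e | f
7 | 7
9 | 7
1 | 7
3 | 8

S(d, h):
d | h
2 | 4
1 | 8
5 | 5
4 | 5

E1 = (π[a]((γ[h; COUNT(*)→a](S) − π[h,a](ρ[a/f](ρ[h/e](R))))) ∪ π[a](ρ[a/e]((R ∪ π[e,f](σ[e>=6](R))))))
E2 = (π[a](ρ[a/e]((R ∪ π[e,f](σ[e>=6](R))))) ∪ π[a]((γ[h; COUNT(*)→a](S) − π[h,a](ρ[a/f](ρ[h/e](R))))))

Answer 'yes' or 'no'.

E1 subexpression sizes:
  S → 4
  γ[h; COUNT(*)→a](S) → 3
  R → 4
  ρ[h/e](R) → 4
  ρ[a/f](ρ[h/e](R)) → 4
  π[h,a](ρ[a/f](ρ[h/e](R))) → 4
  (γ[h; COUNT(*)→a](S) − π[h,a](ρ[a/f](ρ[h/e](R)))) → 3
  π[a]((γ[h; COUNT(*)→a](S) − π[h,a](ρ[a/f](ρ[h/e](R))))) → 3
  R → 4
  R → 4
  σ[e>=6](R) → 2
  π[e,f](σ[e>=6](R)) → 2
  (R ∪ π[e,f](σ[e>=6](R))) → 6
  ρ[a/e]((R ∪ π[e,f](σ[e>=6](R)))) → 6
  π[a](ρ[a/e]((R ∪ π[e,f](σ[e>=6](R))))) → 6
  (π[a]((γ[h; COUNT(*)→a](S) − π[h,a](ρ[a/f](ρ[h/e](R))))) ∪ π[a](ρ[a/e]((R ∪ π[e,f](σ[e>=6](R)))))) → 9
E2 subexpression sizes:
  R → 4
  R → 4
  σ[e>=6](R) → 2
  π[e,f](σ[e>=6](R)) → 2
  (R ∪ π[e,f](σ[e>=6](R))) → 6
  ρ[a/e]((R ∪ π[e,f](σ[e>=6](R)))) → 6
  π[a](ρ[a/e]((R ∪ π[e,f](σ[e>=6](R))))) → 6
  S → 4
  γ[h; COUNT(*)→a](S) → 3
  R → 4
  ρ[h/e](R) → 4
  ρ[a/f](ρ[h/e](R)) → 4
  π[h,a](ρ[a/f](ρ[h/e](R))) → 4
  (γ[h; COUNT(*)→a](S) − π[h,a](ρ[a/f](ρ[h/e](R)))) → 3
  π[a]((γ[h; COUNT(*)→a](S) − π[h,a](ρ[a/f](ρ[h/e](R))))) → 3
  (π[a](ρ[a/e]((R ∪ π[e,f](σ[e>=6](R))))) ∪ π[a]((γ[h; COUNT(*)→a](S) − π[h,a](ρ[a/f](ρ[h/e](R)))))) → 9

E1 and E2 produce the same multiset:
a
1
1
1
2
3
7
7
9
9

yes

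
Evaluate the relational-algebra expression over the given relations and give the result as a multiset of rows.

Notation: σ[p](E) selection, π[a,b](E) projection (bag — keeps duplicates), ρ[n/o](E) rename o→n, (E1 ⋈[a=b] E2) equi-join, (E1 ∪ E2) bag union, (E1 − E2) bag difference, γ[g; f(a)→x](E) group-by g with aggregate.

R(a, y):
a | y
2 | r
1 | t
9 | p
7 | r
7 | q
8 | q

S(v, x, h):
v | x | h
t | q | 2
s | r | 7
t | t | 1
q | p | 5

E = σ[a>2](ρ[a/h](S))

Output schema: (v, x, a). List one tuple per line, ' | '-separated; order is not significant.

Per-node cardinality:
  S → 4
  ρ[a/h](S) → 4
  σ[a>2](ρ[a/h](S)) → 2

== RESULT ==
v | x | a
q | p | 5
s | r | 7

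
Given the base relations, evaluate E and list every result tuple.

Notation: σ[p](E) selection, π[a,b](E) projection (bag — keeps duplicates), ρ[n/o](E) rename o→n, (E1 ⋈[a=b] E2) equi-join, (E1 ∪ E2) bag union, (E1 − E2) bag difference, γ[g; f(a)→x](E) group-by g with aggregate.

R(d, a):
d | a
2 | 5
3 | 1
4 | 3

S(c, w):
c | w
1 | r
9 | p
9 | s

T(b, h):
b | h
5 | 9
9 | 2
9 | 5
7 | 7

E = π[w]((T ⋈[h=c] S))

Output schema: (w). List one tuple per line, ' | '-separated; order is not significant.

Subexpression sizes:
  T → 4
  S → 3
  (T ⋈[h=c] S) → 2
  π[w]((T ⋈[h=c] S)) → 2

== RESULT ==
w
p
s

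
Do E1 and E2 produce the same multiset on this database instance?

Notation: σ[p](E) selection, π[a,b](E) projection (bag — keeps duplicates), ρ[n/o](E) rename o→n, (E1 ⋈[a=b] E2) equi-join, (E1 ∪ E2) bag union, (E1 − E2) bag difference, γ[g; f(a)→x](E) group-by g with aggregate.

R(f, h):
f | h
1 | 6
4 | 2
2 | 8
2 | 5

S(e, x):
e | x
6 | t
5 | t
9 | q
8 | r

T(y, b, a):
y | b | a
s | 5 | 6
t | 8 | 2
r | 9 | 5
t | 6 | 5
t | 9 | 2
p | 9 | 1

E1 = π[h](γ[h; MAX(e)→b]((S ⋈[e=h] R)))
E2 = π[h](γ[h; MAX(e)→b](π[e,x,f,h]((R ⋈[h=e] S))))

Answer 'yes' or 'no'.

E1 per-node cardinality:
  S → 4
  R → 4
  (S ⋈[e=h] R) → 3
  γ[h; MAX(e)→b]((S ⋈[e=h] R)) → 3
  π[h](γ[h; MAX(e)→b]((S ⋈[e=h] R))) → 3
E2 per-node cardinality:
  R → 4
  S → 4
  (R ⋈[h=e] S) → 3
  π[e,x,f,h]((R ⋈[h=e] S)) → 3
  γ[h; MAX(e)→b](π[e,x,f,h]((R ⋈[h=e] S))) → 3
  π[h](γ[h; MAX(e)→b](π[e,x,f,h]((R ⋈[h=e] S)))) → 3

E1 and E2 produce the same multiset:
h
5
6
8

yes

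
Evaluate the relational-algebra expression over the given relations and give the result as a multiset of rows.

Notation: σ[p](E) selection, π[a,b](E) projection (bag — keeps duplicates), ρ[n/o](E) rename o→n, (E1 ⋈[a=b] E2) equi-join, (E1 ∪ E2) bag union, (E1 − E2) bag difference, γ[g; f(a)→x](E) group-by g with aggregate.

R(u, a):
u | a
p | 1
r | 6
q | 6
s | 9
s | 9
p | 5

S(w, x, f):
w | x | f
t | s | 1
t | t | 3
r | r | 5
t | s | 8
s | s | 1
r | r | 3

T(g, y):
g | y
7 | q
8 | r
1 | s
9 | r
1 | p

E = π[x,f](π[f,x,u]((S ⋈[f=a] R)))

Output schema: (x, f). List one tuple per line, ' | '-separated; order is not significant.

Per-node cardinality:
  S → 6
  R → 6
  (S ⋈[f=a] R) → 3
  π[f,x,u]((S ⋈[f=a] R)) → 3
  π[x,f](π[f,x,u]((S ⋈[f=a] R))) → 3

== RESULT ==
x | f
r | 5
s | 1
s | 1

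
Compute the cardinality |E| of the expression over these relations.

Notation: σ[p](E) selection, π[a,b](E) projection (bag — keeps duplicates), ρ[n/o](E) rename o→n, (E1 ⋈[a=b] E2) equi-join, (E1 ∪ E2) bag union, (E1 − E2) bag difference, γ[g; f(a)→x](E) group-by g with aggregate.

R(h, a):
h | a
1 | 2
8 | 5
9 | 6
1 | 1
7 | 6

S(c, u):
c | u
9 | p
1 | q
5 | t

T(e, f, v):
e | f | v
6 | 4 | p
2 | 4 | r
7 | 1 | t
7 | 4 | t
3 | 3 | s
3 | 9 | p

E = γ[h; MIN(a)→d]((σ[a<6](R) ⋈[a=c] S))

Stepwise |·|:
  R → 5
  σ[a<6](R) → 3
  S → 3
  (σ[a<6](R) ⋈[a=c] S) → 2
  γ[h; MIN(a)→d]((σ[a<6](R) ⋈[a=c] S)) → 2

|E| = 2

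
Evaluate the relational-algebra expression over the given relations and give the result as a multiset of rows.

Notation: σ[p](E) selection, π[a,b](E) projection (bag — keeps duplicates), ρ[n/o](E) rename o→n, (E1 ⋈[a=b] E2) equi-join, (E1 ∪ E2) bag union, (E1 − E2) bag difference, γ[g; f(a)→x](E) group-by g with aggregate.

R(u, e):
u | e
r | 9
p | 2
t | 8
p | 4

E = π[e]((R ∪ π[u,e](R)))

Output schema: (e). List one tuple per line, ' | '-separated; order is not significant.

Row counts bottom-up:
  R → 4
  R → 4
  π[u,e](R) → 4
  (R ∪ π[u,e](R)) → 8
  π[e]((R ∪ π[u,e](R))) → 8

== RESULT ==
e
2
2
4
4
8
8
9
9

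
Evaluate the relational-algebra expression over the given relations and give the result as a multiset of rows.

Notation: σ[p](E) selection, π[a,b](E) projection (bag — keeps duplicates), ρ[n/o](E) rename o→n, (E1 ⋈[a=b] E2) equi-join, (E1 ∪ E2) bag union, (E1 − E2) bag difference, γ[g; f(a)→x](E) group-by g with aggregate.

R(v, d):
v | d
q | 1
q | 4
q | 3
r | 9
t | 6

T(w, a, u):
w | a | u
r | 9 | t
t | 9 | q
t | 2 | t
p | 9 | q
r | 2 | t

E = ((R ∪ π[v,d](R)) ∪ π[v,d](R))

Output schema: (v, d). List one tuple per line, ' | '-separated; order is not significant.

Stepwise |·|:
  R → 5
  R → 5
  π[v,d](R) → 5
  (R ∪ π[v,d](R)) → 10
  R → 5
  π[v,d](R) → 5
  ((R ∪ π[v,d](R)) ∪ π[v,d](R)) → 15

== RESULT ==
v | d
q | 1
q | 1
q | 1
q | 3
q | 3
q | 3
q | 4
q | 4
q | 4
r | 9
r | 9
r | 9
t | 6
t | 6
t | 6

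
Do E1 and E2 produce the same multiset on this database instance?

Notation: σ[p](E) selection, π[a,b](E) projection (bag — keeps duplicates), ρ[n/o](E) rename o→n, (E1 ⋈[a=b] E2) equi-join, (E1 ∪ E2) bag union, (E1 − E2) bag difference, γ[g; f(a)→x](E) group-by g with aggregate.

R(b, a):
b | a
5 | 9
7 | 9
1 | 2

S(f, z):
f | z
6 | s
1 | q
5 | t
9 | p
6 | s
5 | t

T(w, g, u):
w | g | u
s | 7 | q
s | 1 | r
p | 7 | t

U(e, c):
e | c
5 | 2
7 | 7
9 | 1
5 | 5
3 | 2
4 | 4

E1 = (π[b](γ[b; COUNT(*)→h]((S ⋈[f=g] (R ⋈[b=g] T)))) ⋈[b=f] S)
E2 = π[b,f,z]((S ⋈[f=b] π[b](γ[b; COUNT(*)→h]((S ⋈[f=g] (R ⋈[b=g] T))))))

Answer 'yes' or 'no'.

E1 per-node cardinality:
  S → 6
  R → 3
  T → 3
  (R ⋈[b=g] T) → 3
  (S ⋈[f=g] (R ⋈[b=g] T)) → 1
  γ[b; COUNT(*)→h]((S ⋈[f=g] (R ⋈[b=g] T))) → 1
  π[b](γ[b; COUNT(*)→h]((S ⋈[f=g] (R ⋈[b=g] T)))) → 1
  S → 6
  (π[b](γ[b; COUNT(*)→h]((S ⋈[f=g] (R ⋈[b=g] T)))) ⋈[b=f] S) → 1
E2 per-node cardinality:
  S → 6
  S → 6
  R → 3
  T → 3
  (R ⋈[b=g] T) → 3
  (S ⋈[f=g] (R ⋈[b=g] T)) → 1
  γ[b; COUNT(*)→h]((S ⋈[f=g] (R ⋈[b=g] T))) → 1
  π[b](γ[b; COUNT(*)→h]((S ⋈[f=g] (R ⋈[b=g] T)))) → 1
  (S ⋈[f=b] π[b](γ[b; COUNT(*)→h]((S ⋈[f=g] (R ⋈[b=g] T))))) → 1
  π[b,f,z]((S ⋈[f=b] π[b](γ[b; COUNT(*)→h]((S ⋈[f=g] (R ⋈[b=g] T)))))) → 1

E1 and E2 produce the same multiset:
b | f | z
1 | 1 | q

yes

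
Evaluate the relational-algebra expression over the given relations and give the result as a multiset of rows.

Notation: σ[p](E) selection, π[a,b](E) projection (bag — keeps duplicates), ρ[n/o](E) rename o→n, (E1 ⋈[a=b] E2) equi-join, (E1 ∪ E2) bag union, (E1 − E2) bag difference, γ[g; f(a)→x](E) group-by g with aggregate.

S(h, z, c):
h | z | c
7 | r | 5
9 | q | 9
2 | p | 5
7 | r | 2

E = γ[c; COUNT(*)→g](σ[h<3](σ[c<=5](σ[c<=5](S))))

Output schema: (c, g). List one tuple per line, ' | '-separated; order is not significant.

Row counts bottom-up:
  S → 4
  σ[c<=5](S) → 3
  σ[c<=5](σ[c<=5](S)) → 3
  σ[h<3](σ[c<=5](σ[c<=5](S))) → 1
  γ[c; COUNT(*)→g](σ[h<3](σ[c<=5](σ[c<=5](S)))) → 1

== RESULT ==
c | g
5 | 1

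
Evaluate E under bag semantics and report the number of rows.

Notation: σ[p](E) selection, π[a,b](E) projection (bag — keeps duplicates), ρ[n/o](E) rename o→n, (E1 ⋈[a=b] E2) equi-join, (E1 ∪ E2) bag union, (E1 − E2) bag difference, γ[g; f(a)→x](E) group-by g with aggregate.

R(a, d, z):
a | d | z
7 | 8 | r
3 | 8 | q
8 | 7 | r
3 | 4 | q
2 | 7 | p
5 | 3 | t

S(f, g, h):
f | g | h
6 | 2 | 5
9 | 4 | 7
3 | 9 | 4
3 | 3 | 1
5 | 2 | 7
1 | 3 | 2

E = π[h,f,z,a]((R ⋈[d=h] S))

Stepwise |·|:
  R → 6
  S → 6
  (R ⋈[d=h] S) → 5
  π[h,f,z,a]((R ⋈[d=h] S)) → 5

|E| = 5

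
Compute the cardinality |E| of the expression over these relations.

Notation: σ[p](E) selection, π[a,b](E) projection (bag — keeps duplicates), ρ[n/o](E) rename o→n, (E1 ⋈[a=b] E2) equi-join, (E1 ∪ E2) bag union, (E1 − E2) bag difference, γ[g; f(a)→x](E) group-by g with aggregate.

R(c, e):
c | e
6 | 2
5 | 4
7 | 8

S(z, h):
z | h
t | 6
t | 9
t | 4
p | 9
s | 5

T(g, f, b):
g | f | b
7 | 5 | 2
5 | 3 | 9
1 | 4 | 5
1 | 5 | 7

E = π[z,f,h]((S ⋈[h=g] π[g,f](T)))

Per-node cardinality:
  S → 5
  T → 4
  π[g,f](T) → 4
  (S ⋈[h=g] π[g,f](T)) → 1
  π[z,f,h]((S ⋈[h=g] π[g,f](T))) → 1

|E| = 1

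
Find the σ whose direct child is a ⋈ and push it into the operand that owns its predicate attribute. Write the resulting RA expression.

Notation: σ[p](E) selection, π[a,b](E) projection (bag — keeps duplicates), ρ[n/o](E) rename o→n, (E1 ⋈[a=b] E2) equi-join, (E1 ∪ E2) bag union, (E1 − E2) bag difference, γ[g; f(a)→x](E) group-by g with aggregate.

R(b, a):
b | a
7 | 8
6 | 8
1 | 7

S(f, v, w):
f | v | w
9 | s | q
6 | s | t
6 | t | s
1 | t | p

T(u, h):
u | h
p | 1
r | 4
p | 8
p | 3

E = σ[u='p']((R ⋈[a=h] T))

σ filters on u, owned by the right side.
E' = (R ⋈[a=h] σ[u='p'](T))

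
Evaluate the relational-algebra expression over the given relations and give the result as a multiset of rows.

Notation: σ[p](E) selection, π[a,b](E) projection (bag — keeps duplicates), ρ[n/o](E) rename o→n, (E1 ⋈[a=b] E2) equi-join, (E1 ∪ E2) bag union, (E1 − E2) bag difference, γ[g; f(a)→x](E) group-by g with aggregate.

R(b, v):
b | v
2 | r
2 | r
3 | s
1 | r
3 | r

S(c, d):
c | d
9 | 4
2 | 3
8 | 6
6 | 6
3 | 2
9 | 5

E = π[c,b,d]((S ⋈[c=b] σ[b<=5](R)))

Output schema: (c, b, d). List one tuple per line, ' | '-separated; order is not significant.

Row counts bottom-up:
  S → 6
  R → 5
  σ[b<=5](R) → 5
  (S ⋈[c=b] σ[b<=5](R)) → 4
  π[c,b,d]((S ⋈[c=b] σ[b<=5](R))) → 4

== RESULT ==
c | b | d
2 | 2 | 3
2 | 2 | 3
3 | 3 | 2
3 | 3 | 2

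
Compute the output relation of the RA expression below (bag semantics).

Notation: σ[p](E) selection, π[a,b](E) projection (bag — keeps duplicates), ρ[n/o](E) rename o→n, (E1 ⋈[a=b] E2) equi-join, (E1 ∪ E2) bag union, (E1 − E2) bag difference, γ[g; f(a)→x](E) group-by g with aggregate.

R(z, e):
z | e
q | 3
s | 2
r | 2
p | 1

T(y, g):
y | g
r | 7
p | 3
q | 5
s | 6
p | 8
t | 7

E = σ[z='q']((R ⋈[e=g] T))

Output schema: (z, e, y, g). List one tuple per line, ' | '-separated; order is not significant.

Stepwise |·|:
  R → 4
  T → 6
  (R ⋈[e=g] T) → 1
  σ[z='q']((R ⋈[e=g] T)) → 1

== RESULT ==
z | e | y | g
q | 3 | p | 3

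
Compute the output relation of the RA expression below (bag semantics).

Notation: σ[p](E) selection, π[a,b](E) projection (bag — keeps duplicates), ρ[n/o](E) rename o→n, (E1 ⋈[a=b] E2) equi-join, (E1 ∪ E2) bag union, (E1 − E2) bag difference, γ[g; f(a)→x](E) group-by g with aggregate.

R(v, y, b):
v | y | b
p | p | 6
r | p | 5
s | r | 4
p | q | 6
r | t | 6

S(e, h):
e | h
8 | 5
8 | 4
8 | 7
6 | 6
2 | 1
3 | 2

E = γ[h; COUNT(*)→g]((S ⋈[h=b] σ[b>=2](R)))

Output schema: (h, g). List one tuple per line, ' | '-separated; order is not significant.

Stepwise |·|:
  S → 6
  R → 5
  σ[b>=2](R) → 5
  (S ⋈[h=b] σ[b>=2](R)) → 5
  γ[h; COUNT(*)→g]((S ⋈[h=b] σ[b>=2](R))) → 3

== RESULT ==
h | g
4 | 1
5 | 1
6 | 3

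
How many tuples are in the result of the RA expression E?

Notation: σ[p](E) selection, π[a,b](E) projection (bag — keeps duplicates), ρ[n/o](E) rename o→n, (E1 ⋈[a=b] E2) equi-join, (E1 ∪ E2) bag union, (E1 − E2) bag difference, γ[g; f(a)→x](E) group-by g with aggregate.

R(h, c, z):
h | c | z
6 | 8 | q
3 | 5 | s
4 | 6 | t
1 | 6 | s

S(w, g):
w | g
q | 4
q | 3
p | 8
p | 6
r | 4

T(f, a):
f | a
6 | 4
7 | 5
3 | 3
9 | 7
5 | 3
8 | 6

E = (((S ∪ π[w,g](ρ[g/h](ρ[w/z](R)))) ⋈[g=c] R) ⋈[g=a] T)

Row counts bottom-up:
  S → 5
  R → 4
  ρ[w/z](R) → 4
  ρ[g/h](ρ[w/z](R)) → 4
  π[w,g](ρ[g/h](ρ[w/z](R))) → 4
  (S ∪ π[w,g](ρ[g/h](ρ[w/z](R)))) → 9
  R → 4
  ((S ∪ π[w,g](ρ[g/h](ρ[w/z](R)))) ⋈[g=c] R) → 5
  T → 6
  (((S ∪ π[w,g](ρ[g/h](ρ[w/z](R)))) ⋈[g=c] R) ⋈[g=a] T) → 4

|E| = 4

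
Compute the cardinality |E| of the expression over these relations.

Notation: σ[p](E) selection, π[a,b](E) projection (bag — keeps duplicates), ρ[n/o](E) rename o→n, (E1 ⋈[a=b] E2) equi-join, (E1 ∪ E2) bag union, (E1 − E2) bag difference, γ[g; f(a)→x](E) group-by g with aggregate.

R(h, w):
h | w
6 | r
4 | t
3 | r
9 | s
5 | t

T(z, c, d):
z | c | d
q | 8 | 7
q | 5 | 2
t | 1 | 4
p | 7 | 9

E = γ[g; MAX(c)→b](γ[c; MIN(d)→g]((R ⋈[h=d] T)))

Subexpression sizes:
  R → 5
  T → 4
  (R ⋈[h=d] T) → 2
  γ[c; MIN(d)→g]((R ⋈[h=d] T)) → 2
  γ[g; MAX(c)→b](γ[c; MIN(d)→g]((R ⋈[h=d] T))) → 2

|E| = 2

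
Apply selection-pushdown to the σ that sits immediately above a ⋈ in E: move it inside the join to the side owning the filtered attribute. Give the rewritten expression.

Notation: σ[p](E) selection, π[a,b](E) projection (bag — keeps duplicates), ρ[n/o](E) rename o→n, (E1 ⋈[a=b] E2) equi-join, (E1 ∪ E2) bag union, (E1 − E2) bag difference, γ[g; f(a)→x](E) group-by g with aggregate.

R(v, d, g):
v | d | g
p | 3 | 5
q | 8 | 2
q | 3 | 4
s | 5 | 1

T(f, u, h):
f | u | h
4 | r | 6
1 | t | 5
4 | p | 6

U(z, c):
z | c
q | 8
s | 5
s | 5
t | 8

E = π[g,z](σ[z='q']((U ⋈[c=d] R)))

σ filters on z, owned by the left side.
E' = π[g,z]((σ[z='q'](U) ⋈[c=d] R))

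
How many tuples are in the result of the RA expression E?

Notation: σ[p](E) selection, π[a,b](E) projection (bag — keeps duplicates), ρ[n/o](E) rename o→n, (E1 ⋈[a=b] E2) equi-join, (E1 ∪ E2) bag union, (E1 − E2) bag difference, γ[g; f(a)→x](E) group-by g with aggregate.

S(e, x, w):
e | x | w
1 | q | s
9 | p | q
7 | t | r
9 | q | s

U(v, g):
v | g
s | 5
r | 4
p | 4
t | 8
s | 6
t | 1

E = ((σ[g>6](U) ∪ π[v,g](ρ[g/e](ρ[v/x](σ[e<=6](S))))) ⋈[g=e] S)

Stepwise |·|:
  U → 6
  σ[g>6](U) → 1
  S → 4
  σ[e<=6](S) → 1
  ρ[v/x](σ[e<=6](S)) → 1
  ρ[g/e](ρ[v/x](σ[e<=6](S))) → 1
  π[v,g](ρ[g/e](ρ[v/x](σ[e<=6](S)))) → 1
  (σ[g>6](U) ∪ π[v,g](ρ[g/e](ρ[v/x](σ[e<=6](S))))) → 2
  S → 4
  ((σ[g>6](U) ∪ π[v,g](ρ[g/e](ρ[v/x](σ[e<=6](S))))) ⋈[g=e] S) → 1

|E| = 1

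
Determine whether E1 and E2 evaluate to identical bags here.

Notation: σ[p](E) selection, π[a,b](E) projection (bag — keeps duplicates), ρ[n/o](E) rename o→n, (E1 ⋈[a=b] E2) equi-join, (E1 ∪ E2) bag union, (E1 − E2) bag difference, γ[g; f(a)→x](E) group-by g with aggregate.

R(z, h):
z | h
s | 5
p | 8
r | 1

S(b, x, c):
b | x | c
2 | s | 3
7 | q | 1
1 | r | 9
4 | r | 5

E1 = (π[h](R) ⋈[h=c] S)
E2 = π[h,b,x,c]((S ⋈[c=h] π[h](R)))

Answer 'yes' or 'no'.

E1 per-node cardinality:
  R → 3
  π[h](R) → 3
  S → 4
  (π[h](R) ⋈[h=c] S) → 2
E2 per-node cardinality:
  S → 4
  R → 3
  π[h](R) → 3
  (S ⋈[c=h] π[h](R)) → 2
  π[h,b,x,c]((S ⋈[c=h] π[h](R))) → 2

E1 and E2 produce the same multiset:
h | b | x | c
1 | 7 | q | 1
5 | 4 | r | 5

yes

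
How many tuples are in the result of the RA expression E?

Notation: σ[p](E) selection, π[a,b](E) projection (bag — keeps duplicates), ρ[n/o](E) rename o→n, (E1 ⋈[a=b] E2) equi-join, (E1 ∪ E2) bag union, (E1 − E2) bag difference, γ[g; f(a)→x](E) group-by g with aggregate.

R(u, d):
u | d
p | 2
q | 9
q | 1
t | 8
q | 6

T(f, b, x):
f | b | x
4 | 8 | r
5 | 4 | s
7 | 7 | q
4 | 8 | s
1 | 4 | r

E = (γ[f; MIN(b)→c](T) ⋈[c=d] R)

Stepwise |·|:
  T → 5
  γ[f; MIN(b)→c](T) → 4
  R → 5
  (γ[f; MIN(b)→c](T) ⋈[c=d] R) → 1

|E| = 1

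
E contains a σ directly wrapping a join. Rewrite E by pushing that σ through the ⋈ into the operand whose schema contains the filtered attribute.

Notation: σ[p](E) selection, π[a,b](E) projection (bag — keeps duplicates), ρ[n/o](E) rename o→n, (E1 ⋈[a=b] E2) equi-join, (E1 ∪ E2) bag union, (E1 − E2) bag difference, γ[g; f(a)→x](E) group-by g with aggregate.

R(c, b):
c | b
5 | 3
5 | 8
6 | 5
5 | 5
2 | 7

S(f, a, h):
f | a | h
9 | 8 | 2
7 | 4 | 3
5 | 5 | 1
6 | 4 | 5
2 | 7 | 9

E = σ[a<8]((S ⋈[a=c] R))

σ filters on a, owned by the left side.
E' = (σ[a<8](S) ⋈[a=c] R)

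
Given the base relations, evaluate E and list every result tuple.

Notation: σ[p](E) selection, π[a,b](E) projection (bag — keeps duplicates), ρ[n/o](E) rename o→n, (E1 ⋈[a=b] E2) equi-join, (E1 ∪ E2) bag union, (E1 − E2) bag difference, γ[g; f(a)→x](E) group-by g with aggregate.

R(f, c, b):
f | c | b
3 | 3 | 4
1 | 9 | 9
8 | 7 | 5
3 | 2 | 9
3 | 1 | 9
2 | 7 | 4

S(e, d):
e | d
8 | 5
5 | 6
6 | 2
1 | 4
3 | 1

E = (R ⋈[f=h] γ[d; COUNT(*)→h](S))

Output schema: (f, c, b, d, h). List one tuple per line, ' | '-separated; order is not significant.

Stepwise |·|:
  R → 6
  S → 5
  γ[d; COUNT(*)→h](S) → 5
  (R ⋈[f=h] γ[d; COUNT(*)→h](S)) → 5

== RESULT ==
f | c | b | d | h
1 | 9 | 9 | 1 | 1
1 | 9 | 9 | 2 | 1
1 | 9 | 9 | 4 | 1
1 | 9 | 9 | 5 | 1
1 | 9 | 9 | 6 | 1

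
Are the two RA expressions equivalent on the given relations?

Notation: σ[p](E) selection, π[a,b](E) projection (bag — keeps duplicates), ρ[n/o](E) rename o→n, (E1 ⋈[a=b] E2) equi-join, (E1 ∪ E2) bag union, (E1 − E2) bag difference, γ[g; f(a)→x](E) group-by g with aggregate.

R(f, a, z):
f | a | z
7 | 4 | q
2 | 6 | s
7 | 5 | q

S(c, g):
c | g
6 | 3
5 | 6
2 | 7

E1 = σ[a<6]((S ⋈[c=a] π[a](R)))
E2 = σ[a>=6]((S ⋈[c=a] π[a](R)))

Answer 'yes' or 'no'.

E1 per-node cardinality:
  S → 3
  R → 3
  π[a](R) → 3
  (S ⋈[c=a] π[a](R)) → 2
  σ[a<6]((S ⋈[c=a] π[a](R))) → 1
E2 per-node cardinality:
  S → 3
  R → 3
  π[a](R) → 3
  (S ⋈[c=a] π[a](R)) → 2
  σ[a>=6]((S ⋈[c=a] π[a](R))) → 1

E1 result:
c | g | a
5 | 6 | 5
E2 result:
c | g | a
6 | 3 | 6
Witness: (6, 3, 6) appears 0× in E1 but 1× in E2.

no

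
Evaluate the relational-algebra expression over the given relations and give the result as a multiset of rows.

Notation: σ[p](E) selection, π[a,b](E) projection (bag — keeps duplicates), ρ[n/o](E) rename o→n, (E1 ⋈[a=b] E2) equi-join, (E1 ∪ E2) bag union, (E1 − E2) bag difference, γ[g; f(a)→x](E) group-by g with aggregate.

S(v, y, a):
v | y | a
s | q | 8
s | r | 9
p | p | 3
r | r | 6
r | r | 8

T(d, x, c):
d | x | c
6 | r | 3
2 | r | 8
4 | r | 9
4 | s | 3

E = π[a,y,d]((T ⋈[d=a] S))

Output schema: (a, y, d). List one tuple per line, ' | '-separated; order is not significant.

Row counts bottom-up:
  T → 4
  S → 5
  (T ⋈[d=a] S) → 1
  π[a,y,d]((T ⋈[d=a] S)) → 1

== RESULT ==
a | y | d
6 | r | 6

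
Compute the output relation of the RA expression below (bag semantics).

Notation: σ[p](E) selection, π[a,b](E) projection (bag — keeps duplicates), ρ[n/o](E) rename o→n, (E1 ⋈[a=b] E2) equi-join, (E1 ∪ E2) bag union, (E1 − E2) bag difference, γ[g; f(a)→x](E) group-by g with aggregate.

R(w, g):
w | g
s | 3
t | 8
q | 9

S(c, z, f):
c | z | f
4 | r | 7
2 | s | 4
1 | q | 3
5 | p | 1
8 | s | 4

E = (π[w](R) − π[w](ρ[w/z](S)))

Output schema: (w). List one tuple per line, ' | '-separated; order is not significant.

Per-node cardinality:
  R → 3
  π[w](R) → 3
  S → 5
  ρ[w/z](S) → 5
  π[w](ρ[w/z](S)) → 5
  (π[w](R) − π[w](ρ[w/z](S))) → 1

== RESULT ==
w
t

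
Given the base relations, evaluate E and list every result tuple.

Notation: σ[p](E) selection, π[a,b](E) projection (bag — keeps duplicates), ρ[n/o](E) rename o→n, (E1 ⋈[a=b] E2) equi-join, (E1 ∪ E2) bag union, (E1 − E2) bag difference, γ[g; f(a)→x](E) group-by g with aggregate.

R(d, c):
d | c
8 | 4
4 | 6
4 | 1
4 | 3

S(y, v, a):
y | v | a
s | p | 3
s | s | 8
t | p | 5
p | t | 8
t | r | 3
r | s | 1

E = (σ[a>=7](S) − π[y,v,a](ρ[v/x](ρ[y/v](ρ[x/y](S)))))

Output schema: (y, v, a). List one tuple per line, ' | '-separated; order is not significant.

Row counts bottom-up:
  S → 6
  σ[a>=7](S) → 2
  S → 6
  ρ[x/y](S) → 6
  ρ[y/v](ρ[x/y](S)) → 6
  ρ[v/x](ρ[y/v](ρ[x/y](S))) → 6
  π[y,v,a](ρ[v/x](ρ[y/v](ρ[x/y](S)))) → 6
  (σ[a>=7](S) − π[y,v,a](ρ[v/x](ρ[y/v](ρ[x/y](S))))) → 1

== RESULT ==
y | v | a
p | t | 8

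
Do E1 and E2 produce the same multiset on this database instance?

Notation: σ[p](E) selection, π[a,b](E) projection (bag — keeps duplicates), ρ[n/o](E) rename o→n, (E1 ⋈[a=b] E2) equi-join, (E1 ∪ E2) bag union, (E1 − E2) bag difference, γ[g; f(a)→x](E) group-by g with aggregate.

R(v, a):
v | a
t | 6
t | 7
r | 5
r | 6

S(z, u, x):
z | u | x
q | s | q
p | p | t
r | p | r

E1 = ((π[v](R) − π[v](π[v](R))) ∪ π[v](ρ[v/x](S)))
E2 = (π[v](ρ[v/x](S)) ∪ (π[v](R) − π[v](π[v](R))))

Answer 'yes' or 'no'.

E1 stepwise |·|:
  R → 4
  π[v](R) → 4
  R → 4
  π[v](R) → 4
  π[v](π[v](R)) → 4
  (π[v](R) − π[v](π[v](R))) → 0
  S → 3
  ρ[v/x](S) → 3
  π[v](ρ[v/x](S)) → 3
  ((π[v](R) − π[v](π[v](R))) ∪ π[v](ρ[v/x](S))) → 3
E2 stepwise |·|:
  S → 3
  ρ[v/x](S) → 3
  π[v](ρ[v/x](S)) → 3
  R → 4
  π[v](R) → 4
  R → 4
  π[v](R) → 4
  π[v](π[v](R)) → 4
  (π[v](R) − π[v](π[v](R))) → 0
  (π[v](ρ[v/x](S)) ∪ (π[v](R) − π[v](π[v](R)))) → 3

E1 and E2 produce the same multiset:
v
q
r
t

yes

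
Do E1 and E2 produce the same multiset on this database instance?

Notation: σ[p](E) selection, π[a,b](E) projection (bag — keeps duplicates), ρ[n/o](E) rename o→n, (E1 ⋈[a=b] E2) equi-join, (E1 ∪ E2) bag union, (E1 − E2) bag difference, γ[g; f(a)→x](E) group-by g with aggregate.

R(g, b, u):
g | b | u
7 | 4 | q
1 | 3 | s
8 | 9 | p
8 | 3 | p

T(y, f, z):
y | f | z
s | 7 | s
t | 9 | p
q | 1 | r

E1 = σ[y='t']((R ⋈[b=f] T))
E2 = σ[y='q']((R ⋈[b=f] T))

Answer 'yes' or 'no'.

E1 row counts bottom-up:
  R → 4
  T → 3
  (R ⋈[b=f] T) → 1
  σ[y='t']((R ⋈[b=f] T)) → 1
E2 row counts bottom-up:
  R → 4
  T → 3
  (R ⋈[b=f] T) → 1
  σ[y='q']((R ⋈[b=f] T)) → 0

E1 result:
g | b | u | y | f | z
8 | 9 | p | t | 9 | p
E2 result:
g | b | u | y | f | z
(0 rows)
Witness: (8, 9, 'p', 't', 9, 'p') appears 1× in E1 but 0× in E2.

no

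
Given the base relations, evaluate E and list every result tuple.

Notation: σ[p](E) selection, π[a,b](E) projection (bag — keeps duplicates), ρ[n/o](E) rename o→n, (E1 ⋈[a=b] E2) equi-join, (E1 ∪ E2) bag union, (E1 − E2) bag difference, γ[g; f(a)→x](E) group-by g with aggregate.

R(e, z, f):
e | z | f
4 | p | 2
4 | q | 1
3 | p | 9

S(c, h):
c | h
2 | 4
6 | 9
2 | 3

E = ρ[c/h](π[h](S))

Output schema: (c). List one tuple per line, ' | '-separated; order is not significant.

Subexpression sizes:
  S → 3
  π[h](S) → 3
  ρ[c/h](π[h](S)) → 3

== RESULT ==
c
3
4
9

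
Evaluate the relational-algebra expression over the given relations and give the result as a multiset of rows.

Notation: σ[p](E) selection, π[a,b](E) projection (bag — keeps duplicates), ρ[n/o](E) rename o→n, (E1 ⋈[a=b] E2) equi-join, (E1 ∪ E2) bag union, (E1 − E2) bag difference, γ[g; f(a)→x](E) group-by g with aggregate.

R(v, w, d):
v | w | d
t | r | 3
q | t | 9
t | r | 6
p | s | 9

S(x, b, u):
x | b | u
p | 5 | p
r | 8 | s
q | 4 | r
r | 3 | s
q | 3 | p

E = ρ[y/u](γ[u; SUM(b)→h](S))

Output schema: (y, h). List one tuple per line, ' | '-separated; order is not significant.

Stepwise |·|:
  S → 5
  γ[u; SUM(b)→h](S) → 3
  ρ[y/u](γ[u; SUM(b)→h](S)) → 3

== RESULT ==
y | h
p | 8
r | 4
s | 11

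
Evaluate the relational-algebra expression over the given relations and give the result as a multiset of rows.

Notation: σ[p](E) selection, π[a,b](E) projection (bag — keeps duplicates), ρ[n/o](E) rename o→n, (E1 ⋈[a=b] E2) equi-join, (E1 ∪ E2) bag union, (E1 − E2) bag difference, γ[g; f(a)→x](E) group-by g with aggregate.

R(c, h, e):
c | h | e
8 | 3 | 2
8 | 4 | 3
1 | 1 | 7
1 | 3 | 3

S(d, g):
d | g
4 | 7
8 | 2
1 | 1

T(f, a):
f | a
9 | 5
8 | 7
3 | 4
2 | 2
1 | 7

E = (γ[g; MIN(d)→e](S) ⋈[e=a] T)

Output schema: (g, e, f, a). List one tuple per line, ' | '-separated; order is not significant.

Per-node cardinality:
  S → 3
  γ[g; MIN(d)→e](S) → 3
  T → 5
  (γ[g; MIN(d)→e](S) ⋈[e=a] T) → 1

== RESULT ==
g | e | f | a
7 | 4 | 3 | 4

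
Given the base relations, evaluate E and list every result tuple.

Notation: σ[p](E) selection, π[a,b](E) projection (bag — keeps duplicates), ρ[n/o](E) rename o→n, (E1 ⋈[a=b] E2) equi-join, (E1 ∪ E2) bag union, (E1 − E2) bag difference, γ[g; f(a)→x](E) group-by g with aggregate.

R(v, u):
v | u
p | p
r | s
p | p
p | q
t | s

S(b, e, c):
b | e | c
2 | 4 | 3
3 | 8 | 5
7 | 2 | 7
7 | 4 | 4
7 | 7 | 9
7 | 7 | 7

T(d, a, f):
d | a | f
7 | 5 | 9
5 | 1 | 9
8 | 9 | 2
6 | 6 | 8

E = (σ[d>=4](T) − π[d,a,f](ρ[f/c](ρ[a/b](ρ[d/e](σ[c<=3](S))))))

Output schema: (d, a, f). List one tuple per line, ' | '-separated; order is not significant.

Subexpression sizes:
  T → 4
  σ[d>=4](T) → 4
  S → 6
  σ[c<=3](S) → 1
  ρ[d/e](σ[c<=3](S)) → 1
  ρ[a/b](ρ[d/e](σ[c<=3](S))) → 1
  ρ[f/c](ρ[a/b](ρ[d/e](σ[c<=3](S)))) → 1
  π[d,a,f](ρ[f/c](ρ[a/b](ρ[d/e](σ[c<=3](S))))) → 1
  (σ[d>=4](T) − π[d,a,f](ρ[f/c](ρ[a/b](ρ[d/e](σ[c<=3](S)))))) → 4

== RESULT ==
d | a | f
5 | 1 | 9
6 | 6 | 8
7 | 5 | 9
8 | 9 | 2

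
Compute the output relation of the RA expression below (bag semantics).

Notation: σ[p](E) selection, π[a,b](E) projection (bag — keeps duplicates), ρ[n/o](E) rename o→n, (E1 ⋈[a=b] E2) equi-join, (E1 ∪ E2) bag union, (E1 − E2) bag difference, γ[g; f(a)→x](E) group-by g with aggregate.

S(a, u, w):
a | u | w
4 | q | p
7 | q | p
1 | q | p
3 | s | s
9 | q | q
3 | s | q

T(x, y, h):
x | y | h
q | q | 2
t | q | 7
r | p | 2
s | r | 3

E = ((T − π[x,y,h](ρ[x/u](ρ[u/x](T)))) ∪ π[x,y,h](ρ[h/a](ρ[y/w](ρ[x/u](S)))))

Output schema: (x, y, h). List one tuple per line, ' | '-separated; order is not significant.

Row counts bottom-up:
  T → 4
  T → 4
  ρ[u/x](T) → 4
  ρ[x/u](ρ[u/x](T)) → 4
  π[x,y,h](ρ[x/u](ρ[u/x](T))) → 4
  (T − π[x,y,h](ρ[x/u](ρ[u/x](T)))) → 0
  S → 6
  ρ[x/u](S) → 6
  ρ[y/w](ρ[x/u](S)) → 6
  ρ[h/a](ρ[y/w](ρ[x/u](S))) → 6
  π[x,y,h](ρ[h/a](ρ[y/w](ρ[x/u](S)))) → 6
  ((T − π[x,y,h](ρ[x/u](ρ[u/x](T)))) ∪ π[x,y,h](ρ[h/a](ρ[y/w](ρ[x/u](S))))) → 6

== RESULT ==
x | y | h
q | p | 1
q | p | 4
q | p | 7
q | q | 9
s | q | 3
s | s | 3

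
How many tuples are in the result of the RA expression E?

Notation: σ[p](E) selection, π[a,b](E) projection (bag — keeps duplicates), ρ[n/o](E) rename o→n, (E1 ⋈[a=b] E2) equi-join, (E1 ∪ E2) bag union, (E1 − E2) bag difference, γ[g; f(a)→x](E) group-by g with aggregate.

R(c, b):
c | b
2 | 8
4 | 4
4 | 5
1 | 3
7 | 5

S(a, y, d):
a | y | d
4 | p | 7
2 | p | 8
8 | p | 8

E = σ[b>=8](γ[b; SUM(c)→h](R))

Row counts bottom-up:
  R → 5
  γ[b; SUM(c)→h](R) → 4
  σ[b>=8](γ[b; SUM(c)→h](R)) → 1

|E| = 1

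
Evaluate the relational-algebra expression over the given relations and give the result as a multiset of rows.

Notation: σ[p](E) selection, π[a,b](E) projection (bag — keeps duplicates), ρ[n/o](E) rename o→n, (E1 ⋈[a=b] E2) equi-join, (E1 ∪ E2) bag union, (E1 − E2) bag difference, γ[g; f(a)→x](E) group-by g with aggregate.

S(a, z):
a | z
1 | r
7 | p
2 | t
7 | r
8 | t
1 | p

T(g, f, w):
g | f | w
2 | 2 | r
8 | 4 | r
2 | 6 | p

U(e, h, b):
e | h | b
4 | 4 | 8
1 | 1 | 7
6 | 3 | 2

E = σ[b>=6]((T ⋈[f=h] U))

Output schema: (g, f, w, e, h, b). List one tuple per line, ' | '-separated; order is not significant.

Stepwise |·|:
  T → 3
  U → 3
  (T ⋈[f=h] U) → 1
  σ[b>=6]((T ⋈[f=h] U)) → 1

== RESULT ==
g | f | w | e | h | b
8 | 4 | r | 4 | 4 | 8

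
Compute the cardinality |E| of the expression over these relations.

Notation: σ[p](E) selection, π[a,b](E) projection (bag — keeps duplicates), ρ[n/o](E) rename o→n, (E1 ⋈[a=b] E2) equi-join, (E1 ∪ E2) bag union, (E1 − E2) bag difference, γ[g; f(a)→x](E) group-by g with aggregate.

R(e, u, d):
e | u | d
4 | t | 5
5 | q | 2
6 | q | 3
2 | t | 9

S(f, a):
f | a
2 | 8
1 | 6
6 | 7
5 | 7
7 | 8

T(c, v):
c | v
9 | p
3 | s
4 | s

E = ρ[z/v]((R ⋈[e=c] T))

Stepwise |·|:
  R → 4
  T → 3
  (R ⋈[e=c] T) → 1
  ρ[z/v]((R ⋈[e=c] T)) → 1

|E| = 1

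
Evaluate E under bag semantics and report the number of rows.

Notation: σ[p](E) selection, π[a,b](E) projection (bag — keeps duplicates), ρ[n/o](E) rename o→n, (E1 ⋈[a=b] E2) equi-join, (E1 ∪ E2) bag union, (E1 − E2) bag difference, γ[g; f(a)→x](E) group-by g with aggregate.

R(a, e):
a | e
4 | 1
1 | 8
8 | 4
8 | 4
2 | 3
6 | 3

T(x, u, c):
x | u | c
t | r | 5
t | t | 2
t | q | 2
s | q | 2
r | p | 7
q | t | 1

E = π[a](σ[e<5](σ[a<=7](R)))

Subexpression sizes:
  R → 6
  σ[a<=7](R) → 4
  σ[e<5](σ[a<=7](R)) → 3
  π[a](σ[e<5](σ[a<=7](R))) → 3

|E| = 3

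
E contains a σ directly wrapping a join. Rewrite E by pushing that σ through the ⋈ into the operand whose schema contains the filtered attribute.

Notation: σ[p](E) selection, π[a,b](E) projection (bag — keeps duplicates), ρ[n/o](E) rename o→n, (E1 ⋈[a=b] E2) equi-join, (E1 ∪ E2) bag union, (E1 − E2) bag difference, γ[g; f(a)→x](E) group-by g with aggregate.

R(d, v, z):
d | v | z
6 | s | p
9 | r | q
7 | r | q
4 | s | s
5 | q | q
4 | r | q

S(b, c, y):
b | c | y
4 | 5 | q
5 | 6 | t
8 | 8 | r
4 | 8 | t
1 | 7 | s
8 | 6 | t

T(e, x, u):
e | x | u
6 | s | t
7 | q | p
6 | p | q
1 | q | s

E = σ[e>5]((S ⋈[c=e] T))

σ filters on e, owned by the right side.
E' = (S ⋈[c=e] σ[e>5](T))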